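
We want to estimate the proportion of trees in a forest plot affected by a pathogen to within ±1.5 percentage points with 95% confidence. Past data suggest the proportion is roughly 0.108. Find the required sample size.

For a proportion with margin E = 0.015 at 95% confidence, z = 1.960.
n = p̂(1−p̂)(z/E)² = 0.108 × 0.892 × (1.960/0.015)² = 1644.82
Round up: n = 1645.

1645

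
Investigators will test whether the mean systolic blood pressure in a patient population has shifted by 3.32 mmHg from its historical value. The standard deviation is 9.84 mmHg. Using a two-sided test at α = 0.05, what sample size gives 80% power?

For a one-sample z-test, n = ((z_{α/2} + z_β)·σ/δ)².
z_{α/2} = 1.960 (two-sided α = 0.05); z_β = 0.842 (power 80% → β = 0.2).
n = (2.802 × 9.84 / 3.32)² = 68.97
Round up: n = 69.

69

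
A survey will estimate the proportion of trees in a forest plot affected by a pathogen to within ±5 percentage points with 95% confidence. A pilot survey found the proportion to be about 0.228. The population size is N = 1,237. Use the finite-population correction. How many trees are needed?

For a proportion with margin E = 0.05 at 95% confidence, z = 1.960.
n = p̂(1−p̂)(z/E)² = 0.228 × 0.772 × (1.960/0.05)² = 270.47 — call this n₀.
Finite-population correction with N = 1,237: n = n₀ / (1 + (n₀−1)/N) = 270.47 / 1.218 = 222.06
Round up: n = 223.

223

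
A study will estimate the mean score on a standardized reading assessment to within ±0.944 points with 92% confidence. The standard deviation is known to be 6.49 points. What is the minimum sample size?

n = 145

For a mean, the margin of error is E = z·σ/√n, so n = (zσ/E)².
At 92% confidence, z = 1.751.
n = (1.751 × 6.49 / 0.944)² = 144.92
Round up: n = 145.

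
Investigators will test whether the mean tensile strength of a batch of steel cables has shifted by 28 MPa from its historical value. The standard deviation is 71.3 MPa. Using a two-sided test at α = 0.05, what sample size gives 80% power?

For a one-sample z-test, n = ((z_{α/2} + z_β)·σ/δ)².
z_{α/2} = 1.960 (two-sided α = 0.05); z_β = 0.842 (power 80% → β = 0.2).
n = (2.802 × 71.3 / 28)² = 50.91
Round up: n = 51.

51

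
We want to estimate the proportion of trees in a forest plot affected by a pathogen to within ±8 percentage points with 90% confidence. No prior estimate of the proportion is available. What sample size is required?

n = 106

For a proportion with margin E = 0.08 at 90% confidence, z = 1.645.
With no prior estimate, use p = 0.5, which maximizes p(1−p) at 0.25.
n = 0.25 × (z/E)² = 0.25 × (1.645/0.08)² = 105.70
Round up: n = 106.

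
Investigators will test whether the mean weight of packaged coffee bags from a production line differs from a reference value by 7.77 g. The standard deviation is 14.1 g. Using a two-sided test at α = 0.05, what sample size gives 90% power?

n = 35

For a one-sample z-test, n = ((z_{α/2} + z_β)·σ/δ)².
z_{α/2} = 1.960 (two-sided α = 0.05); z_β = 1.282 (power 90% → β = 0.1).
n = (3.242 × 14.1 / 7.77)² = 34.61
Round up: n = 35.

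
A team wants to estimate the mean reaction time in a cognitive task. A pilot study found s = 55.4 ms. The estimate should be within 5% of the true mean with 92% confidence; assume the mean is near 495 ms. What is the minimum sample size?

n = 16

For a mean, the margin of error is E = z·σ/√n, so n = (zσ/E)².
At 92% confidence, z = 1.751.
E = 5% of 495 = 24.75 ms.
n = (1.751 × 55.4 / 24.75)² = 15.36
Round up: n = 16.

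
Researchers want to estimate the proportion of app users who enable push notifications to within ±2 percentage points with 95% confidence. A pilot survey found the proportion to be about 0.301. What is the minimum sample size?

n = 2021

For a proportion with margin E = 0.02 at 95% confidence, z = 1.960.
n = p̂(1−p̂)(z/E)² = 0.301 × 0.699 × (1.960/0.02)² = 2020.67
Round up: n = 2021.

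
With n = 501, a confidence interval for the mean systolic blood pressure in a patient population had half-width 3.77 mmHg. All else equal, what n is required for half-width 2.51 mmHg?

Margin of error scales as 1/√n, so n₂ = n₁·(E₁/E₂)².
n₂ = 501 × (3.77/2.51)² = 501 × 2.256 = 1130.26
Round up: n₂ = 1131.

1131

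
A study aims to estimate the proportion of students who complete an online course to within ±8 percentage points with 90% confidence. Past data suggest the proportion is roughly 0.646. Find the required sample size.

For a proportion with margin E = 0.08 at 90% confidence, z = 1.645.
n = p̂(1−p̂)(z/E)² = 0.646 × 0.354 × (1.645/0.08)² = 96.69
Round up: n = 97.

97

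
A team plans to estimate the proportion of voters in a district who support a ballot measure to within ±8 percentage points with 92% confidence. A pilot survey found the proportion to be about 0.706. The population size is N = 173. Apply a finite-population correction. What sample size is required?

64

For a proportion with margin E = 0.08 at 92% confidence, z = 1.751.
n = p̂(1−p̂)(z/E)² = 0.706 × 0.294 × (1.751/0.08)² = 99.44 — call this n₀.
Finite-population correction with N = 173: n = n₀ / (1 + (n₀−1)/N) = 99.44 / 1.569 = 63.38
Round up: n = 64.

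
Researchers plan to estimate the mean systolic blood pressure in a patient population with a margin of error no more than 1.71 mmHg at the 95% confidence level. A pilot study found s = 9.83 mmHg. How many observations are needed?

For a mean, the margin of error is E = z·σ/√n, so n = (zσ/E)².
At 95% confidence, z = 1.960.
n = (1.960 × 9.83 / 1.71)² = 126.95
Round up: n = 127.

n = 127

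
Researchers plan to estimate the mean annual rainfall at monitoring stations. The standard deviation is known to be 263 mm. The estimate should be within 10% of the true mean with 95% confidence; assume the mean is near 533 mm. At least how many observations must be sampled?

For a mean, the margin of error is E = z·σ/√n, so n = (zσ/E)².
At 95% confidence, z = 1.960.
E = 10% of 533 = 53.3 mm.
n = (1.960 × 263 / 53.3)² = 93.53
Round up: n = 94.

n = 94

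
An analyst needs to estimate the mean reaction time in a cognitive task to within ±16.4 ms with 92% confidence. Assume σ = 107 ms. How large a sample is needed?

For a mean, the margin of error is E = z·σ/√n, so n = (zσ/E)².
At 92% confidence, z = 1.751.
n = (1.751 × 107 / 16.4)² = 130.51
Round up: n = 131.

n = 131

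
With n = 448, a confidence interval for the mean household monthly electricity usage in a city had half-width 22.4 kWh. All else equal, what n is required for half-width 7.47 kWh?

4029

Margin of error scales as 1/√n, so n₂ = n₁·(E₁/E₂)².
n₂ = 448 × (22.4/7.47)² = 448 × 8.992 = 4028.42
Round up: n₂ = 4029.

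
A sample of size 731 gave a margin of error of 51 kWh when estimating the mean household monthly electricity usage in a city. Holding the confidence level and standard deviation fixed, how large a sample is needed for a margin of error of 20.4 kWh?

n = 4569

Margin of error scales as 1/√n, so n₂ = n₁·(E₁/E₂)².
n₂ = 731 × (51/20.4)² = 731 × 6.25 = 4568.75
Round up: n₂ = 4569.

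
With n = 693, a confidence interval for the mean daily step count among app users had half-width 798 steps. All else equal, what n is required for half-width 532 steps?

n = 1560

Margin of error scales as 1/√n, so n₂ = n₁·(E₁/E₂)².
n₂ = 693 × (798/532)² = 693 × 2.25 = 1559.25
Round up: n₂ = 1560.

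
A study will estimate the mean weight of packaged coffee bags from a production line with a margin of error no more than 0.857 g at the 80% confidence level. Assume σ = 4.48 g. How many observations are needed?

For a mean, the margin of error is E = z·σ/√n, so n = (zσ/E)².
At 80% confidence, z = 1.282.
n = (1.282 × 4.48 / 0.857)² = 44.91
Round up: n = 45.

45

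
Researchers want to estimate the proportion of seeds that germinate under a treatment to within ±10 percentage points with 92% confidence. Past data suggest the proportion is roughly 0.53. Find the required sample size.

77

For a proportion with margin E = 0.1 at 92% confidence, z = 1.751.
n = p̂(1−p̂)(z/E)² = 0.53 × 0.47 × (1.751/0.1)² = 76.37
Round up: n = 77.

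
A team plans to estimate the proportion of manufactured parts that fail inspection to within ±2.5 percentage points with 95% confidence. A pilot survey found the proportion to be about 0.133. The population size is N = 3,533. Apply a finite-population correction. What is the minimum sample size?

For a proportion with margin E = 0.025 at 95% confidence, z = 1.960.
n = p̂(1−p̂)(z/E)² = 0.133 × 0.867 × (1.960/0.025)² = 708.77 — call this n₀.
Finite-population correction with N = 3,533: n = n₀ / (1 + (n₀−1)/N) = 708.77 / 1.2 = 590.64
Round up: n = 591.

591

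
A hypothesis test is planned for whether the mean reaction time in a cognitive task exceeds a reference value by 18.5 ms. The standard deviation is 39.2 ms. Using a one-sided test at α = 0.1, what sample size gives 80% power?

21

For a one-sample z-test, n = ((z_α + z_β)·σ/δ)².
z_α = 1.282 (one-sided α = 0.1); z_β = 0.842 (power 80% → β = 0.2).
n = (2.124 × 39.2 / 18.5)² = 20.26
Round up: n = 21.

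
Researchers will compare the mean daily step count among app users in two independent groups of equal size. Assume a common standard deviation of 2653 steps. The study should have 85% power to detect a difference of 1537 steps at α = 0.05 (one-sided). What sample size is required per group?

For two equal groups, n per group = 2·((z_α + z_β)·σ/δ)².
z_α = 1.645; z_β = 1.036 (power 85%).
n = 2 × (2.681 × 2653 / 1537)² = 2 × 21.42 = 42.84
Round up: n = 43 per group.

43 per group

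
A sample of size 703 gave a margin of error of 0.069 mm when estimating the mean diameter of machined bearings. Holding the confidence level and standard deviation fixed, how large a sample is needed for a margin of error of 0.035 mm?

Margin of error scales as 1/√n, so n₂ = n₁·(E₁/E₂)².
n₂ = 703 × (0.069/0.035)² = 703 × 3.887 = 2732.56
Round up: n₂ = 2733.

n = 2733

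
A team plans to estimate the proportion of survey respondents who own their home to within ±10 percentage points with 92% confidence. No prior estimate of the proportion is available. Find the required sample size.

n = 77

For a proportion with margin E = 0.1 at 92% confidence, z = 1.751.
With no prior estimate, use p = 0.5, which maximizes p(1−p) at 0.25.
n = 0.25 × (z/E)² = 0.25 × (1.751/0.1)² = 76.65
Round up: n = 77.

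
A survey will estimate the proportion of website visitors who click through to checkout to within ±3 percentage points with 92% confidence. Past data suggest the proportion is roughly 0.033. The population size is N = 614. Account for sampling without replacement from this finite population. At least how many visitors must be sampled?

n = 93

For a proportion with margin E = 0.03 at 92% confidence, z = 1.751.
n = p̂(1−p̂)(z/E)² = 0.033 × 0.967 × (1.751/0.03)² = 108.71 — call this n₀.
Finite-population correction with N = 614: n = n₀ / (1 + (n₀−1)/N) = 108.71 / 1.175 = 92.52
Round up: n = 93.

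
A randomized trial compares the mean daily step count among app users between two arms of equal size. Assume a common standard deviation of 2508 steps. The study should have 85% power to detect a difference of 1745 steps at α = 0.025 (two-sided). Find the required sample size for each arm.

For two equal groups, n per group = 2·((z_{α/2} + z_β)·σ/δ)².
z_{α/2} = 2.241; z_β = 1.036 (power 85%).
n = 2 × (3.277 × 2508 / 1745)² = 2 × 22.18 = 44.36
Round up: n = 45 per group.

45 per group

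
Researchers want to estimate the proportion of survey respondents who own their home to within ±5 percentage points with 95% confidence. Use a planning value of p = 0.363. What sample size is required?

356

For a proportion with margin E = 0.05 at 95% confidence, z = 1.960.
n = p̂(1−p̂)(z/E)² = 0.363 × 0.637 × (1.960/0.05)² = 355.32
Round up: n = 356.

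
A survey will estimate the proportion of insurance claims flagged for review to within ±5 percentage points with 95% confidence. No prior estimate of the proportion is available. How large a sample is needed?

For a proportion with margin E = 0.05 at 95% confidence, z = 1.960.
With no prior estimate, use p = 0.5, which maximizes p(1−p) at 0.25.
n = 0.25 × (z/E)² = 0.25 × (1.960/0.05)² = 384.16
Round up: n = 385.

385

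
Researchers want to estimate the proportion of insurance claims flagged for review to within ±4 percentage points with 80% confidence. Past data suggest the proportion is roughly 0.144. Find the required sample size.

127

For a proportion with margin E = 0.04 at 80% confidence, z = 1.282.
n = p̂(1−p̂)(z/E)² = 0.144 × 0.856 × (1.282/0.04)² = 126.62
Round up: n = 127.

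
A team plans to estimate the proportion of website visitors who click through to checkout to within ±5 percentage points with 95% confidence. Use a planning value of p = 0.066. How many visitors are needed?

For a proportion with margin E = 0.05 at 95% confidence, z = 1.960.
n = p̂(1−p̂)(z/E)² = 0.066 × 0.934 × (1.960/0.05)² = 94.72
Round up: n = 95.

95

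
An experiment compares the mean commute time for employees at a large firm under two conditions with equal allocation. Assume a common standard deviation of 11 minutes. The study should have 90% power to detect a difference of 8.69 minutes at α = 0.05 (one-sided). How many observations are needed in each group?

For two equal groups, n per group = 2·((z_α + z_β)·σ/δ)².
z_α = 1.645; z_β = 1.282 (power 90%).
n = 2 × (2.927 × 11 / 8.69)² = 2 × 13.73 = 27.46
Round up: n = 28 per group.

28 per group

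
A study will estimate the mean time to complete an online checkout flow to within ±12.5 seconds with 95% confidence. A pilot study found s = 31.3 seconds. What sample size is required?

For a mean, the margin of error is E = z·σ/√n, so n = (zσ/E)².
At 95% confidence, z = 1.960.
n = (1.960 × 31.3 / 12.5)² = 24.09
Round up: n = 25.

25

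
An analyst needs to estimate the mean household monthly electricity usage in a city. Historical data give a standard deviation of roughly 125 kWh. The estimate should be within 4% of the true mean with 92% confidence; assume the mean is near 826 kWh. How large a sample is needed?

For a mean, the margin of error is E = z·σ/√n, so n = (zσ/E)².
At 92% confidence, z = 1.751.
E = 4% of 826 = 33.04 kWh.
n = (1.751 × 125 / 33.04)² = 43.88
Round up: n = 44.

44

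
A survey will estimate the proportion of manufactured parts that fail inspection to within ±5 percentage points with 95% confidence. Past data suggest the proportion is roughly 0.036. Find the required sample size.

54

For a proportion with margin E = 0.05 at 95% confidence, z = 1.960.
n = p̂(1−p̂)(z/E)² = 0.036 × 0.964 × (1.960/0.05)² = 53.33
Round up: n = 54.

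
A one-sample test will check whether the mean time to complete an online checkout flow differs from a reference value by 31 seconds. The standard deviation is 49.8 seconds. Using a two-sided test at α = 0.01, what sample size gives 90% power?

For a one-sample z-test, n = ((z_{α/2} + z_β)·σ/δ)².
z_{α/2} = 2.576 (two-sided α = 0.01); z_β = 1.282 (power 90% → β = 0.1).
n = (3.858 × 49.8 / 31)² = 38.41
Round up: n = 39.

39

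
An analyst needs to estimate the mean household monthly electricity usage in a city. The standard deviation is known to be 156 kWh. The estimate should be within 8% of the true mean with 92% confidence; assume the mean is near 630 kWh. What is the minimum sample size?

30

For a mean, the margin of error is E = z·σ/√n, so n = (zσ/E)².
At 92% confidence, z = 1.751.
E = 8% of 630 = 50.4 kWh.
n = (1.751 × 156 / 50.4)² = 29.37
Round up: n = 30.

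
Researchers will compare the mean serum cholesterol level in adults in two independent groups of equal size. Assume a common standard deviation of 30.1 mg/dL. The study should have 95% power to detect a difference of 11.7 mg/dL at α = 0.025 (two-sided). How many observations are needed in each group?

200 per group

For two equal groups, n per group = 2·((z_{α/2} + z_β)·σ/δ)².
z_{α/2} = 2.241; z_β = 1.645 (power 95%).
n = 2 × (3.886 × 30.1 / 11.7)² = 2 × 99.95 = 199.90
Round up: n = 200 per group.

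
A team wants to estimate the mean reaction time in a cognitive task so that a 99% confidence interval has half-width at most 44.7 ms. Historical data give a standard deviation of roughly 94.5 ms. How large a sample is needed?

30

For a mean, the margin of error is E = z·σ/√n, so n = (zσ/E)².
At 99% confidence, z = 2.576.
n = (2.576 × 94.5 / 44.7)² = 29.66
Round up: n = 30.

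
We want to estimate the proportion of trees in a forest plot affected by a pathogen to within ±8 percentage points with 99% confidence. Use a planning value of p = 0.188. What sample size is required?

For a proportion with margin E = 0.08 at 99% confidence, z = 2.576.
n = p̂(1−p̂)(z/E)² = 0.188 × 0.812 × (2.576/0.08)² = 158.28
Round up: n = 159.

159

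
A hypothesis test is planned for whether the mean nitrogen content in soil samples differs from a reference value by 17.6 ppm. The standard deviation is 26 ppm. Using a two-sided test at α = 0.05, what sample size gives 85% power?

For a one-sample z-test, n = ((z_{α/2} + z_β)·σ/δ)².
z_{α/2} = 1.960 (two-sided α = 0.05); z_β = 1.036 (power 85% → β = 0.15).
n = (2.996 × 26 / 17.6)² = 19.59
Round up: n = 20.

n = 20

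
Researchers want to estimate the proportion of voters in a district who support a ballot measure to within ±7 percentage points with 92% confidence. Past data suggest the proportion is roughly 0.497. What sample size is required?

For a proportion with margin E = 0.07 at 92% confidence, z = 1.751.
n = p̂(1−p̂)(z/E)² = 0.497 × 0.503 × (1.751/0.07)² = 156.42
Round up: n = 157.

157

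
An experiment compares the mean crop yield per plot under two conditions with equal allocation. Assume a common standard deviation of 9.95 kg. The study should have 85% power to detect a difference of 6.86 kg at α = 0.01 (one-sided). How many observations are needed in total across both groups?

96 total

For two equal groups, n per group = 2·((z_α + z_β)·σ/δ)².
z_α = 2.326; z_β = 1.036 (power 85%).
n = 2 × (3.362 × 9.95 / 6.86)² = 2 × 23.78 = 47.56
Round up: n = 48 per group.
Total across both groups: 2 × 48 = 96.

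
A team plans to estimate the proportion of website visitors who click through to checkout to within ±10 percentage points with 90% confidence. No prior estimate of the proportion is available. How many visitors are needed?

68

For a proportion with margin E = 0.1 at 90% confidence, z = 1.645.
With no prior estimate, use p = 0.5, which maximizes p(1−p) at 0.25.
n = 0.25 × (z/E)² = 0.25 × (1.645/0.1)² = 67.65
Round up: n = 68.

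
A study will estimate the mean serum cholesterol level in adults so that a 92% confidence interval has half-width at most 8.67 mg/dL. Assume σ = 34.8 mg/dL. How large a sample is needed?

For a mean, the margin of error is E = z·σ/√n, so n = (zσ/E)².
At 92% confidence, z = 1.751.
n = (1.751 × 34.8 / 8.67)² = 49.40
Round up: n = 50.

50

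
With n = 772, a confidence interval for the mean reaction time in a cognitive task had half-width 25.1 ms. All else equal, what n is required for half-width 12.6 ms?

3064

Margin of error scales as 1/√n, so n₂ = n₁·(E₁/E₂)².
n₂ = 772 × (25.1/12.6)² = 772 × 3.968 = 3063.30
Round up: n₂ = 3064.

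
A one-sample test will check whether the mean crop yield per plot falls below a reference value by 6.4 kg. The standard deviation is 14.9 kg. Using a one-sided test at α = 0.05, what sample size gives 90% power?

For a one-sample z-test, n = ((z_α + z_β)·σ/δ)².
z_α = 1.645 (one-sided α = 0.05); z_β = 1.282 (power 90% → β = 0.1).
n = (2.927 × 14.9 / 6.4)² = 46.44
Round up: n = 47.

47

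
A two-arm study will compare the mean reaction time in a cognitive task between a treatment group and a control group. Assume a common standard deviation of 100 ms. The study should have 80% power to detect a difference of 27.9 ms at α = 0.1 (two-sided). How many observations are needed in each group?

For two equal groups, n per group = 2·((z_{α/2} + z_β)·σ/δ)².
z_{α/2} = 1.645; z_β = 0.842 (power 80%).
n = 2 × (2.487 × 100 / 27.9)² = 2 × 79.46 = 158.92
Round up: n = 159 per group.

159 per group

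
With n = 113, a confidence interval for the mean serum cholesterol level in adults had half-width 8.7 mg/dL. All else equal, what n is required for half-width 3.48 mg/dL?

Margin of error scales as 1/√n, so n₂ = n₁·(E₁/E₂)².
n₂ = 113 × (8.7/3.48)² = 113 × 6.25 = 706.25
Round up: n₂ = 707.

707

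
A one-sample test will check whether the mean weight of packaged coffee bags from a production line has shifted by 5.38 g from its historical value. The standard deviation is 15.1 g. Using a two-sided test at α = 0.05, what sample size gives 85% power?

71

For a one-sample z-test, n = ((z_{α/2} + z_β)·σ/δ)².
z_{α/2} = 1.960 (two-sided α = 0.05); z_β = 1.036 (power 85% → β = 0.15).
n = (2.996 × 15.1 / 5.38)² = 70.71
Round up: n = 71.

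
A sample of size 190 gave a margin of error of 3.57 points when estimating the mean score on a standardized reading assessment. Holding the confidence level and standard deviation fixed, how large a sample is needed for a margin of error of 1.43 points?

Margin of error scales as 1/√n, so n₂ = n₁·(E₁/E₂)².
n₂ = 190 × (3.57/1.43)² = 190 × 6.233 = 1184.27
Round up: n₂ = 1185.

n = 1185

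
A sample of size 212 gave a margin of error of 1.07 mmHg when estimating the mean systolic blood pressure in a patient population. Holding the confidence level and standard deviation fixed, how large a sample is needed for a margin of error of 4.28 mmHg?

Margin of error scales as 1/√n, so n₂ = n₁·(E₁/E₂)².
n₂ = 212 × (1.07/4.28)² = 212 × 0.0625 = 13.25
Round up: n₂ = 14.

14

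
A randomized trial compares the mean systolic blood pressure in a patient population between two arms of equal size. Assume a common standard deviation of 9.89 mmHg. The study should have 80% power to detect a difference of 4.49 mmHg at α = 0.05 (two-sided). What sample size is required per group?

77 per group

For two equal groups, n per group = 2·((z_{α/2} + z_β)·σ/δ)².
z_{α/2} = 1.960; z_β = 0.842 (power 80%).
n = 2 × (2.802 × 9.89 / 4.49)² = 2 × 38.09 = 76.18
Round up: n = 77 per group.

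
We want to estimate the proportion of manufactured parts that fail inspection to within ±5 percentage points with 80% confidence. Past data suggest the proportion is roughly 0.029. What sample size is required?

19

For a proportion with margin E = 0.05 at 80% confidence, z = 1.282.
n = p̂(1−p̂)(z/E)² = 0.029 × 0.971 × (1.282/0.05)² = 18.51
Round up: n = 19.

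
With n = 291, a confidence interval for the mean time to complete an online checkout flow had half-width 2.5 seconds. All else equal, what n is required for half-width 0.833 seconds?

n = 2622

Margin of error scales as 1/√n, so n₂ = n₁·(E₁/E₂)².
n₂ = 291 × (2.5/0.833)² = 291 × 9.007 = 2621.04
Round up: n₂ = 2622.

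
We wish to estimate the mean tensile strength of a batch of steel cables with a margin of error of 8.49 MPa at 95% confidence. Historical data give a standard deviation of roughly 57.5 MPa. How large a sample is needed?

For a mean, the margin of error is E = z·σ/√n, so n = (zσ/E)².
At 95% confidence, z = 1.960.
n = (1.960 × 57.5 / 8.49)² = 176.21
Round up: n = 177.

n = 177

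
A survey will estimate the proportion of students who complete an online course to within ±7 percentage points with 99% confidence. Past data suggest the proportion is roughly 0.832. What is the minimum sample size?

For a proportion with margin E = 0.07 at 99% confidence, z = 2.576.
n = p̂(1−p̂)(z/E)² = 0.832 × 0.168 × (2.576/0.07)² = 189.29
Round up: n = 190.

n = 190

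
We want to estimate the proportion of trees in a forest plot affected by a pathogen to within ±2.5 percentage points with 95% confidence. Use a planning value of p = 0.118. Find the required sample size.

For a proportion with margin E = 0.025 at 95% confidence, z = 1.960.
n = p̂(1−p̂)(z/E)² = 0.118 × 0.882 × (1.960/0.025)² = 639.71
Round up: n = 640.

640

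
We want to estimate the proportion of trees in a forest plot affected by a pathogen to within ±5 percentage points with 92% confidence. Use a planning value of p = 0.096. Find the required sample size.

n = 107

For a proportion with margin E = 0.05 at 92% confidence, z = 1.751.
n = p̂(1−p̂)(z/E)² = 0.096 × 0.904 × (1.751/0.05)² = 106.43
Round up: n = 107.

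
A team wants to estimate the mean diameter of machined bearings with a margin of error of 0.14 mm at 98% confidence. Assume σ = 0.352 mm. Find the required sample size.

35

For a mean, the margin of error is E = z·σ/√n, so n = (zσ/E)².
At 98% confidence, z = 2.326.
n = (2.326 × 0.352 / 0.14)² = 34.20
Round up: n = 35.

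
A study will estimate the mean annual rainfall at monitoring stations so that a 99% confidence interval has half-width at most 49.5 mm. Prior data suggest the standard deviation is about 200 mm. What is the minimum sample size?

For a mean, the margin of error is E = z·σ/√n, so n = (zσ/E)².
At 99% confidence, z = 2.576.
n = (2.576 × 200 / 49.5)² = 108.33
Round up: n = 109.

109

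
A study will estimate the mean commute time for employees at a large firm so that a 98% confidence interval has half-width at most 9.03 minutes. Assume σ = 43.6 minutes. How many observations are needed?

n = 127

For a mean, the margin of error is E = z·σ/√n, so n = (zσ/E)².
At 98% confidence, z = 2.326.
n = (2.326 × 43.6 / 9.03)² = 126.13
Round up: n = 127.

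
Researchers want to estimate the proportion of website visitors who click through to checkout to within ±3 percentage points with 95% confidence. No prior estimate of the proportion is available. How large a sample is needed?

For a proportion with margin E = 0.03 at 95% confidence, z = 1.960.
With no prior estimate, use p = 0.5, which maximizes p(1−p) at 0.25.
n = 0.25 × (z/E)² = 0.25 × (1.960/0.03)² = 1067.11
Round up: n = 1068.

1068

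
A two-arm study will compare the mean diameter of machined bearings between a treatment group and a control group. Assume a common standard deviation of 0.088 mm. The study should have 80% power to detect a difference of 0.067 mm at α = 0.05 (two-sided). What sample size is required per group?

28 per group

For two equal groups, n per group = 2·((z_{α/2} + z_β)·σ/δ)².
z_{α/2} = 1.960; z_β = 0.842 (power 80%).
n = 2 × (2.802 × 0.088 / 0.067)² = 2 × 13.54 = 27.08
Round up: n = 28 per group.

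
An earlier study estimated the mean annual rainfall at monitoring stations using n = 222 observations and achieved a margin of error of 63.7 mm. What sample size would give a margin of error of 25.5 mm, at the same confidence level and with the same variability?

Margin of error scales as 1/√n, so n₂ = n₁·(E₁/E₂)².
n₂ = 222 × (63.7/25.5)² = 222 × 6.24 = 1385.28
Round up: n₂ = 1386.

1386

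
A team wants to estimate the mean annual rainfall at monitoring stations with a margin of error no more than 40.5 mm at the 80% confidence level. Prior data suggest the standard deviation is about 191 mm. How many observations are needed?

For a mean, the margin of error is E = z·σ/√n, so n = (zσ/E)².
At 80% confidence, z = 1.282.
n = (1.282 × 191 / 40.5)² = 36.55
Round up: n = 37.

37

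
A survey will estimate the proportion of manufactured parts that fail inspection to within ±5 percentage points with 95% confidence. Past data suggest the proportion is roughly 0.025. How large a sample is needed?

For a proportion with margin E = 0.05 at 95% confidence, z = 1.960.
n = p̂(1−p̂)(z/E)² = 0.025 × 0.975 × (1.960/0.05)² = 37.46
Round up: n = 38.

n = 38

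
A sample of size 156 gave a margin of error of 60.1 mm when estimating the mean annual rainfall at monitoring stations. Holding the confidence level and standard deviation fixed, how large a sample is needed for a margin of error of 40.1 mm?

Margin of error scales as 1/√n, so n₂ = n₁·(E₁/E₂)².
n₂ = 156 × (60.1/40.1)² = 156 × 2.246 = 350.38
Round up: n₂ = 351.

351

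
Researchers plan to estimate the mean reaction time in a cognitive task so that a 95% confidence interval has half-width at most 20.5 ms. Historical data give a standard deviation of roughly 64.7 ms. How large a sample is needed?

For a mean, the margin of error is E = z·σ/√n, so n = (zσ/E)².
At 95% confidence, z = 1.960.
n = (1.960 × 64.7 / 20.5)² = 38.27
Round up: n = 39.

39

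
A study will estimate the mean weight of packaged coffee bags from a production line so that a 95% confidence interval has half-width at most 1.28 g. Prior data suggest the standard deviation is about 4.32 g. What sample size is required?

44

For a mean, the margin of error is E = z·σ/√n, so n = (zσ/E)².
At 95% confidence, z = 1.960.
n = (1.960 × 4.32 / 1.28)² = 43.76
Round up: n = 44.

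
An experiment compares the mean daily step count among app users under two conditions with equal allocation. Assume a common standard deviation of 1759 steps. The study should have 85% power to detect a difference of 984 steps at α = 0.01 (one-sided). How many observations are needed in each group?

For two equal groups, n per group = 2·((z_α + z_β)·σ/δ)².
z_α = 2.326; z_β = 1.036 (power 85%).
n = 2 × (3.362 × 1759 / 984)² = 2 × 36.12 = 72.24
Round up: n = 73 per group.

73 per group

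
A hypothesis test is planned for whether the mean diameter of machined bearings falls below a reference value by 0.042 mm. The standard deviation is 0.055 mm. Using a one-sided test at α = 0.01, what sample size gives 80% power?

18

For a one-sample z-test, n = ((z_α + z_β)·σ/δ)².
z_α = 2.326 (one-sided α = 0.01); z_β = 0.842 (power 80% → β = 0.2).
n = (3.168 × 0.055 / 0.042)² = 17.21
Round up: n = 18.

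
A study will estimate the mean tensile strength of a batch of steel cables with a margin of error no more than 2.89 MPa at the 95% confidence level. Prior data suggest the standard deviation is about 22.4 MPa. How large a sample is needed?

For a mean, the margin of error is E = z·σ/√n, so n = (zσ/E)².
At 95% confidence, z = 1.960.
n = (1.960 × 22.4 / 2.89)² = 230.79
Round up: n = 231.

231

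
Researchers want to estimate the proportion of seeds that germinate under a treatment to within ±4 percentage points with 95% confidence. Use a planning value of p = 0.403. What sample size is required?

For a proportion with margin E = 0.04 at 95% confidence, z = 1.960.
n = p̂(1−p̂)(z/E)² = 0.403 × 0.597 × (1.960/0.04)² = 577.66
Round up: n = 578.

578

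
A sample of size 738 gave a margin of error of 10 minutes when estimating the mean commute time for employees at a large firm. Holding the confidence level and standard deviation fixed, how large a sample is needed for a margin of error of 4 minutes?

Margin of error scales as 1/√n, so n₂ = n₁·(E₁/E₂)².
n₂ = 738 × (10/4)² = 738 × 6.25 = 4612.50
Round up: n₂ = 4613.

n = 4613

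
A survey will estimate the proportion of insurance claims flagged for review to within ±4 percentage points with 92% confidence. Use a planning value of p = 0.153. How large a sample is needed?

249

For a proportion with margin E = 0.04 at 92% confidence, z = 1.751.
n = p̂(1−p̂)(z/E)² = 0.153 × 0.847 × (1.751/0.04)² = 248.33
Round up: n = 249.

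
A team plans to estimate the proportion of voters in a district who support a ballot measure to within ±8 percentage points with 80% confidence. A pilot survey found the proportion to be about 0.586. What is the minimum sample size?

63

For a proportion with margin E = 0.08 at 80% confidence, z = 1.282.
n = p̂(1−p̂)(z/E)² = 0.586 × 0.414 × (1.282/0.08)² = 62.30
Round up: n = 63.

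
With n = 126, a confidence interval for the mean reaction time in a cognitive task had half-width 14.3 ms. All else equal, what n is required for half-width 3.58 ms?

Margin of error scales as 1/√n, so n₂ = n₁·(E₁/E₂)².
n₂ = 126 × (14.3/3.58)² = 126 × 15.96 = 2010.96
Round up: n₂ = 2011.

2011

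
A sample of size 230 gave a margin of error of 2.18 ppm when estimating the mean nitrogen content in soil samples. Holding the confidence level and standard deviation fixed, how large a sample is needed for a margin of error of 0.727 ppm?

Margin of error scales as 1/√n, so n₂ = n₁·(E₁/E₂)².
n₂ = 230 × (2.18/0.727)² = 230 × 8.992 = 2068.16
Round up: n₂ = 2069.

2069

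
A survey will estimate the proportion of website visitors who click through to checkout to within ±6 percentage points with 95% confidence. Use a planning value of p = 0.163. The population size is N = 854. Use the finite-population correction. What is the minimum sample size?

For a proportion with margin E = 0.06 at 95% confidence, z = 1.960.
n = p̂(1−p̂)(z/E)² = 0.163 × 0.837 × (1.960/0.06)² = 145.59 — call this n₀.
Finite-population correction with N = 854: n = n₀ / (1 + (n₀−1)/N) = 145.59 / 1.169 = 124.54
Round up: n = 125.

125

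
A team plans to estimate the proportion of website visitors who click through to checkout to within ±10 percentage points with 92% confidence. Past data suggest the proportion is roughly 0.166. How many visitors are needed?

For a proportion with margin E = 0.1 at 92% confidence, z = 1.751.
n = p̂(1−p̂)(z/E)² = 0.166 × 0.834 × (1.751/0.1)² = 42.45
Round up: n = 43.

43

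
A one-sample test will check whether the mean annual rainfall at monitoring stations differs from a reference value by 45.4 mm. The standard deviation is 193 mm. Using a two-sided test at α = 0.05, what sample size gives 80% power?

142

For a one-sample z-test, n = ((z_{α/2} + z_β)·σ/δ)².
z_{α/2} = 1.960 (two-sided α = 0.05); z_β = 0.842 (power 80% → β = 0.2).
n = (2.802 × 193 / 45.4)² = 141.89
Round up: n = 142.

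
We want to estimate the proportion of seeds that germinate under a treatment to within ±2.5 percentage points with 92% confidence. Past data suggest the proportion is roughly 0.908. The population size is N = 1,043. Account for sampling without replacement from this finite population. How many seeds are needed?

n = 295

For a proportion with margin E = 0.025 at 92% confidence, z = 1.751.
n = p̂(1−p̂)(z/E)² = 0.908 × 0.092 × (1.751/0.025)² = 409.79 — call this n₀.
Finite-population correction with N = 1,043: n = n₀ / (1 + (n₀−1)/N) = 409.79 / 1.392 = 294.39
Round up: n = 295.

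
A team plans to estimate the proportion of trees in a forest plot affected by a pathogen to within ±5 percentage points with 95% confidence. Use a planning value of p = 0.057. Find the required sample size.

For a proportion with margin E = 0.05 at 95% confidence, z = 1.960.
n = p̂(1−p̂)(z/E)² = 0.057 × 0.943 × (1.960/0.05)² = 82.60
Round up: n = 83.

83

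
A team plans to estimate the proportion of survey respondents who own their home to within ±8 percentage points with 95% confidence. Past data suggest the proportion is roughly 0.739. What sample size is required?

116

For a proportion with margin E = 0.08 at 95% confidence, z = 1.960.
n = p̂(1−p̂)(z/E)² = 0.739 × 0.261 × (1.960/0.08)² = 115.78
Round up: n = 116.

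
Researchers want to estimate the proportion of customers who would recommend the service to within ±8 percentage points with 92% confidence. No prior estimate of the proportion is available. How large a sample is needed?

For a proportion with margin E = 0.08 at 92% confidence, z = 1.751.
With no prior estimate, use p = 0.5, which maximizes p(1−p) at 0.25.
n = 0.25 × (z/E)² = 0.25 × (1.751/0.08)² = 119.77
Round up: n = 120.

n = 120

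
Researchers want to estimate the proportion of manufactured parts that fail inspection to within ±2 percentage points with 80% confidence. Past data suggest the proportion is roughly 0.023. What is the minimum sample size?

93

For a proportion with margin E = 0.02 at 80% confidence, z = 1.282.
n = p̂(1−p̂)(z/E)² = 0.023 × 0.977 × (1.282/0.02)² = 92.33
Round up: n = 93.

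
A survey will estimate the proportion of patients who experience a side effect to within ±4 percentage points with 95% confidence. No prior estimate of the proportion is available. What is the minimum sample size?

For a proportion with margin E = 0.04 at 95% confidence, z = 1.960.
With no prior estimate, use p = 0.5, which maximizes p(1−p) at 0.25.
n = 0.25 × (z/E)² = 0.25 × (1.960/0.04)² = 600.25
Round up: n = 601.

601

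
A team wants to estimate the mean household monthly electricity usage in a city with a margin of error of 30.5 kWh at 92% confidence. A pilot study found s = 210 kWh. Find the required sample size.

146

For a mean, the margin of error is E = z·σ/√n, so n = (zσ/E)².
At 92% confidence, z = 1.751.
n = (1.751 × 210 / 30.5)² = 145.35
Round up: n = 146.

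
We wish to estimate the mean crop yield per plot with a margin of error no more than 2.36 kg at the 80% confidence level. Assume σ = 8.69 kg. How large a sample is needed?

For a mean, the margin of error is E = z·σ/√n, so n = (zσ/E)².
At 80% confidence, z = 1.282.
n = (1.282 × 8.69 / 2.36)² = 22.28
Round up: n = 23.

n = 23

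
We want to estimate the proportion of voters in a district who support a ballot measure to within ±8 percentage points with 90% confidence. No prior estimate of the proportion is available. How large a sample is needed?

For a proportion with margin E = 0.08 at 90% confidence, z = 1.645.
With no prior estimate, use p = 0.5, which maximizes p(1−p) at 0.25.
n = 0.25 × (z/E)² = 0.25 × (1.645/0.08)² = 105.70
Round up: n = 106.

106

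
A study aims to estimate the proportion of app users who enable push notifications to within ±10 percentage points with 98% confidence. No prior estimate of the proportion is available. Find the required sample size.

For a proportion with margin E = 0.1 at 98% confidence, z = 2.326.
With no prior estimate, use p = 0.5, which maximizes p(1−p) at 0.25.
n = 0.25 × (z/E)² = 0.25 × (2.326/0.1)² = 135.26
Round up: n = 136.

n = 136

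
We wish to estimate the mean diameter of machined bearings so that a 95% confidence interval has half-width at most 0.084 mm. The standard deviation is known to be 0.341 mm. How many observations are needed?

For a mean, the margin of error is E = z·σ/√n, so n = (zσ/E)².
At 95% confidence, z = 1.960.
n = (1.960 × 0.341 / 0.084)² = 63.31
Round up: n = 64.

64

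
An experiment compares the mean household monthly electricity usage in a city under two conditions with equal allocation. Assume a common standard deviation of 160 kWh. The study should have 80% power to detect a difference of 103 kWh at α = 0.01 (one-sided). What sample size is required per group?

For two equal groups, n per group = 2·((z_α + z_β)·σ/δ)².
z_α = 2.326; z_β = 0.842 (power 80%).
n = 2 × (3.168 × 160 / 103)² = 2 × 24.22 = 48.44
Round up: n = 49 per group.

49 per group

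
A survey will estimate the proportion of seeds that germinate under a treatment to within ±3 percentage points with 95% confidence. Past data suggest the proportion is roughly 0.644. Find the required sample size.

For a proportion with margin E = 0.03 at 95% confidence, z = 1.960.
n = p̂(1−p̂)(z/E)² = 0.644 × 0.356 × (1.960/0.03)² = 978.60
Round up: n = 979.

n = 979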